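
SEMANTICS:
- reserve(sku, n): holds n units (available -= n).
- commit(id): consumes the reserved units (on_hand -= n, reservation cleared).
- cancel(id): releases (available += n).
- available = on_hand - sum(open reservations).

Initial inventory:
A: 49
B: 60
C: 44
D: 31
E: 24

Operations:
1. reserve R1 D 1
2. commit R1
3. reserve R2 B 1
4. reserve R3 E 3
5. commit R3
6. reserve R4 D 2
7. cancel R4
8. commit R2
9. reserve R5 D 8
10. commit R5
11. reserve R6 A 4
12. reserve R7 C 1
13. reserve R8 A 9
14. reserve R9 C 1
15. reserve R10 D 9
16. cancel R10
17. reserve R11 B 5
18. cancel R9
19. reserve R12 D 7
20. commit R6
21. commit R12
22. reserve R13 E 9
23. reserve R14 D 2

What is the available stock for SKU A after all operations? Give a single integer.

Step 1: reserve R1 D 1 -> on_hand[A=49 B=60 C=44 D=31 E=24] avail[A=49 B=60 C=44 D=30 E=24] open={R1}
Step 2: commit R1 -> on_hand[A=49 B=60 C=44 D=30 E=24] avail[A=49 B=60 C=44 D=30 E=24] open={}
Step 3: reserve R2 B 1 -> on_hand[A=49 B=60 C=44 D=30 E=24] avail[A=49 B=59 C=44 D=30 E=24] open={R2}
Step 4: reserve R3 E 3 -> on_hand[A=49 B=60 C=44 D=30 E=24] avail[A=49 B=59 C=44 D=30 E=21] open={R2,R3}
Step 5: commit R3 -> on_hand[A=49 B=60 C=44 D=30 E=21] avail[A=49 B=59 C=44 D=30 E=21] open={R2}
Step 6: reserve R4 D 2 -> on_hand[A=49 B=60 C=44 D=30 E=21] avail[A=49 B=59 C=44 D=28 E=21] open={R2,R4}
Step 7: cancel R4 -> on_hand[A=49 B=60 C=44 D=30 E=21] avail[A=49 B=59 C=44 D=30 E=21] open={R2}
Step 8: commit R2 -> on_hand[A=49 B=59 C=44 D=30 E=21] avail[A=49 B=59 C=44 D=30 E=21] open={}
Step 9: reserve R5 D 8 -> on_hand[A=49 B=59 C=44 D=30 E=21] avail[A=49 B=59 C=44 D=22 E=21] open={R5}
Step 10: commit R5 -> on_hand[A=49 B=59 C=44 D=22 E=21] avail[A=49 B=59 C=44 D=22 E=21] open={}
Step 11: reserve R6 A 4 -> on_hand[A=49 B=59 C=44 D=22 E=21] avail[A=45 B=59 C=44 D=22 E=21] open={R6}
Step 12: reserve R7 C 1 -> on_hand[A=49 B=59 C=44 D=22 E=21] avail[A=45 B=59 C=43 D=22 E=21] open={R6,R7}
Step 13: reserve R8 A 9 -> on_hand[A=49 B=59 C=44 D=22 E=21] avail[A=36 B=59 C=43 D=22 E=21] open={R6,R7,R8}
Step 14: reserve R9 C 1 -> on_hand[A=49 B=59 C=44 D=22 E=21] avail[A=36 B=59 C=42 D=22 E=21] open={R6,R7,R8,R9}
Step 15: reserve R10 D 9 -> on_hand[A=49 B=59 C=44 D=22 E=21] avail[A=36 B=59 C=42 D=13 E=21] open={R10,R6,R7,R8,R9}
Step 16: cancel R10 -> on_hand[A=49 B=59 C=44 D=22 E=21] avail[A=36 B=59 C=42 D=22 E=21] open={R6,R7,R8,R9}
Step 17: reserve R11 B 5 -> on_hand[A=49 B=59 C=44 D=22 E=21] avail[A=36 B=54 C=42 D=22 E=21] open={R11,R6,R7,R8,R9}
Step 18: cancel R9 -> on_hand[A=49 B=59 C=44 D=22 E=21] avail[A=36 B=54 C=43 D=22 E=21] open={R11,R6,R7,R8}
Step 19: reserve R12 D 7 -> on_hand[A=49 B=59 C=44 D=22 E=21] avail[A=36 B=54 C=43 D=15 E=21] open={R11,R12,R6,R7,R8}
Step 20: commit R6 -> on_hand[A=45 B=59 C=44 D=22 E=21] avail[A=36 B=54 C=43 D=15 E=21] open={R11,R12,R7,R8}
Step 21: commit R12 -> on_hand[A=45 B=59 C=44 D=15 E=21] avail[A=36 B=54 C=43 D=15 E=21] open={R11,R7,R8}
Step 22: reserve R13 E 9 -> on_hand[A=45 B=59 C=44 D=15 E=21] avail[A=36 B=54 C=43 D=15 E=12] open={R11,R13,R7,R8}
Step 23: reserve R14 D 2 -> on_hand[A=45 B=59 C=44 D=15 E=21] avail[A=36 B=54 C=43 D=13 E=12] open={R11,R13,R14,R7,R8}
Final available[A] = 36

Answer: 36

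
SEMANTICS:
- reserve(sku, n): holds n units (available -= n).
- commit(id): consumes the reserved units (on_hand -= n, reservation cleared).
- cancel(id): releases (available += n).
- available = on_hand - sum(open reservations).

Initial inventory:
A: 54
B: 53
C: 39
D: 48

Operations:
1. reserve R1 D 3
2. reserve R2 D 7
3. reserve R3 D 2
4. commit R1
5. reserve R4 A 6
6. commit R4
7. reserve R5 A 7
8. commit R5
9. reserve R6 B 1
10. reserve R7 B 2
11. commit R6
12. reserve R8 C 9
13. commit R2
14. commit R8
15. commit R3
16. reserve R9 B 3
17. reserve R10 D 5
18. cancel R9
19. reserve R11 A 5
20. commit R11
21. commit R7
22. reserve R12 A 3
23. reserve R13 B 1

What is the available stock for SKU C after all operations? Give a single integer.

Answer: 30

Derivation:
Step 1: reserve R1 D 3 -> on_hand[A=54 B=53 C=39 D=48] avail[A=54 B=53 C=39 D=45] open={R1}
Step 2: reserve R2 D 7 -> on_hand[A=54 B=53 C=39 D=48] avail[A=54 B=53 C=39 D=38] open={R1,R2}
Step 3: reserve R3 D 2 -> on_hand[A=54 B=53 C=39 D=48] avail[A=54 B=53 C=39 D=36] open={R1,R2,R3}
Step 4: commit R1 -> on_hand[A=54 B=53 C=39 D=45] avail[A=54 B=53 C=39 D=36] open={R2,R3}
Step 5: reserve R4 A 6 -> on_hand[A=54 B=53 C=39 D=45] avail[A=48 B=53 C=39 D=36] open={R2,R3,R4}
Step 6: commit R4 -> on_hand[A=48 B=53 C=39 D=45] avail[A=48 B=53 C=39 D=36] open={R2,R3}
Step 7: reserve R5 A 7 -> on_hand[A=48 B=53 C=39 D=45] avail[A=41 B=53 C=39 D=36] open={R2,R3,R5}
Step 8: commit R5 -> on_hand[A=41 B=53 C=39 D=45] avail[A=41 B=53 C=39 D=36] open={R2,R3}
Step 9: reserve R6 B 1 -> on_hand[A=41 B=53 C=39 D=45] avail[A=41 B=52 C=39 D=36] open={R2,R3,R6}
Step 10: reserve R7 B 2 -> on_hand[A=41 B=53 C=39 D=45] avail[A=41 B=50 C=39 D=36] open={R2,R3,R6,R7}
Step 11: commit R6 -> on_hand[A=41 B=52 C=39 D=45] avail[A=41 B=50 C=39 D=36] open={R2,R3,R7}
Step 12: reserve R8 C 9 -> on_hand[A=41 B=52 C=39 D=45] avail[A=41 B=50 C=30 D=36] open={R2,R3,R7,R8}
Step 13: commit R2 -> on_hand[A=41 B=52 C=39 D=38] avail[A=41 B=50 C=30 D=36] open={R3,R7,R8}
Step 14: commit R8 -> on_hand[A=41 B=52 C=30 D=38] avail[A=41 B=50 C=30 D=36] open={R3,R7}
Step 15: commit R3 -> on_hand[A=41 B=52 C=30 D=36] avail[A=41 B=50 C=30 D=36] open={R7}
Step 16: reserve R9 B 3 -> on_hand[A=41 B=52 C=30 D=36] avail[A=41 B=47 C=30 D=36] open={R7,R9}
Step 17: reserve R10 D 5 -> on_hand[A=41 B=52 C=30 D=36] avail[A=41 B=47 C=30 D=31] open={R10,R7,R9}
Step 18: cancel R9 -> on_hand[A=41 B=52 C=30 D=36] avail[A=41 B=50 C=30 D=31] open={R10,R7}
Step 19: reserve R11 A 5 -> on_hand[A=41 B=52 C=30 D=36] avail[A=36 B=50 C=30 D=31] open={R10,R11,R7}
Step 20: commit R11 -> on_hand[A=36 B=52 C=30 D=36] avail[A=36 B=50 C=30 D=31] open={R10,R7}
Step 21: commit R7 -> on_hand[A=36 B=50 C=30 D=36] avail[A=36 B=50 C=30 D=31] open={R10}
Step 22: reserve R12 A 3 -> on_hand[A=36 B=50 C=30 D=36] avail[A=33 B=50 C=30 D=31] open={R10,R12}
Step 23: reserve R13 B 1 -> on_hand[A=36 B=50 C=30 D=36] avail[A=33 B=49 C=30 D=31] open={R10,R12,R13}
Final available[C] = 30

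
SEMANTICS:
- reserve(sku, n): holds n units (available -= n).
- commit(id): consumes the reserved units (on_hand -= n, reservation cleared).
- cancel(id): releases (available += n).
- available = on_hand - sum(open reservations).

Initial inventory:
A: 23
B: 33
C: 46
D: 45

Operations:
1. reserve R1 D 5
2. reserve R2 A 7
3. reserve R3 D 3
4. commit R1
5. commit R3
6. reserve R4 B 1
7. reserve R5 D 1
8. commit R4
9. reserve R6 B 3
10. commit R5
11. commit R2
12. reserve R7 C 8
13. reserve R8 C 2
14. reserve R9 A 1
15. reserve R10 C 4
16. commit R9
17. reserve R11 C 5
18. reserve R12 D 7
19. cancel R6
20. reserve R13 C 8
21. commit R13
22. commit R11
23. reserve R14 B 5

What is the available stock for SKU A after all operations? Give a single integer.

Answer: 15

Derivation:
Step 1: reserve R1 D 5 -> on_hand[A=23 B=33 C=46 D=45] avail[A=23 B=33 C=46 D=40] open={R1}
Step 2: reserve R2 A 7 -> on_hand[A=23 B=33 C=46 D=45] avail[A=16 B=33 C=46 D=40] open={R1,R2}
Step 3: reserve R3 D 3 -> on_hand[A=23 B=33 C=46 D=45] avail[A=16 B=33 C=46 D=37] open={R1,R2,R3}
Step 4: commit R1 -> on_hand[A=23 B=33 C=46 D=40] avail[A=16 B=33 C=46 D=37] open={R2,R3}
Step 5: commit R3 -> on_hand[A=23 B=33 C=46 D=37] avail[A=16 B=33 C=46 D=37] open={R2}
Step 6: reserve R4 B 1 -> on_hand[A=23 B=33 C=46 D=37] avail[A=16 B=32 C=46 D=37] open={R2,R4}
Step 7: reserve R5 D 1 -> on_hand[A=23 B=33 C=46 D=37] avail[A=16 B=32 C=46 D=36] open={R2,R4,R5}
Step 8: commit R4 -> on_hand[A=23 B=32 C=46 D=37] avail[A=16 B=32 C=46 D=36] open={R2,R5}
Step 9: reserve R6 B 3 -> on_hand[A=23 B=32 C=46 D=37] avail[A=16 B=29 C=46 D=36] open={R2,R5,R6}
Step 10: commit R5 -> on_hand[A=23 B=32 C=46 D=36] avail[A=16 B=29 C=46 D=36] open={R2,R6}
Step 11: commit R2 -> on_hand[A=16 B=32 C=46 D=36] avail[A=16 B=29 C=46 D=36] open={R6}
Step 12: reserve R7 C 8 -> on_hand[A=16 B=32 C=46 D=36] avail[A=16 B=29 C=38 D=36] open={R6,R7}
Step 13: reserve R8 C 2 -> on_hand[A=16 B=32 C=46 D=36] avail[A=16 B=29 C=36 D=36] open={R6,R7,R8}
Step 14: reserve R9 A 1 -> on_hand[A=16 B=32 C=46 D=36] avail[A=15 B=29 C=36 D=36] open={R6,R7,R8,R9}
Step 15: reserve R10 C 4 -> on_hand[A=16 B=32 C=46 D=36] avail[A=15 B=29 C=32 D=36] open={R10,R6,R7,R8,R9}
Step 16: commit R9 -> on_hand[A=15 B=32 C=46 D=36] avail[A=15 B=29 C=32 D=36] open={R10,R6,R7,R8}
Step 17: reserve R11 C 5 -> on_hand[A=15 B=32 C=46 D=36] avail[A=15 B=29 C=27 D=36] open={R10,R11,R6,R7,R8}
Step 18: reserve R12 D 7 -> on_hand[A=15 B=32 C=46 D=36] avail[A=15 B=29 C=27 D=29] open={R10,R11,R12,R6,R7,R8}
Step 19: cancel R6 -> on_hand[A=15 B=32 C=46 D=36] avail[A=15 B=32 C=27 D=29] open={R10,R11,R12,R7,R8}
Step 20: reserve R13 C 8 -> on_hand[A=15 B=32 C=46 D=36] avail[A=15 B=32 C=19 D=29] open={R10,R11,R12,R13,R7,R8}
Step 21: commit R13 -> on_hand[A=15 B=32 C=38 D=36] avail[A=15 B=32 C=19 D=29] open={R10,R11,R12,R7,R8}
Step 22: commit R11 -> on_hand[A=15 B=32 C=33 D=36] avail[A=15 B=32 C=19 D=29] open={R10,R12,R7,R8}
Step 23: reserve R14 B 5 -> on_hand[A=15 B=32 C=33 D=36] avail[A=15 B=27 C=19 D=29] open={R10,R12,R14,R7,R8}
Final available[A] = 15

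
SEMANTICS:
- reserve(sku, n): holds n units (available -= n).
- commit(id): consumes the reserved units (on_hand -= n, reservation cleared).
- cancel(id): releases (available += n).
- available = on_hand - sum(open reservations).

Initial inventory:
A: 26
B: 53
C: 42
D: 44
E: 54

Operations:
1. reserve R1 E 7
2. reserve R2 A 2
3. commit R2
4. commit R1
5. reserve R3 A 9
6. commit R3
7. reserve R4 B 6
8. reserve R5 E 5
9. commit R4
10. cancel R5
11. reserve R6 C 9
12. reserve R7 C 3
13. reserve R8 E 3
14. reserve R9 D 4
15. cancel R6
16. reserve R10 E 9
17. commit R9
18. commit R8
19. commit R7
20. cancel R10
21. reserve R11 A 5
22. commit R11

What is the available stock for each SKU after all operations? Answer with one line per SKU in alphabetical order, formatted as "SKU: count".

Answer: A: 10
B: 47
C: 39
D: 40
E: 44

Derivation:
Step 1: reserve R1 E 7 -> on_hand[A=26 B=53 C=42 D=44 E=54] avail[A=26 B=53 C=42 D=44 E=47] open={R1}
Step 2: reserve R2 A 2 -> on_hand[A=26 B=53 C=42 D=44 E=54] avail[A=24 B=53 C=42 D=44 E=47] open={R1,R2}
Step 3: commit R2 -> on_hand[A=24 B=53 C=42 D=44 E=54] avail[A=24 B=53 C=42 D=44 E=47] open={R1}
Step 4: commit R1 -> on_hand[A=24 B=53 C=42 D=44 E=47] avail[A=24 B=53 C=42 D=44 E=47] open={}
Step 5: reserve R3 A 9 -> on_hand[A=24 B=53 C=42 D=44 E=47] avail[A=15 B=53 C=42 D=44 E=47] open={R3}
Step 6: commit R3 -> on_hand[A=15 B=53 C=42 D=44 E=47] avail[A=15 B=53 C=42 D=44 E=47] open={}
Step 7: reserve R4 B 6 -> on_hand[A=15 B=53 C=42 D=44 E=47] avail[A=15 B=47 C=42 D=44 E=47] open={R4}
Step 8: reserve R5 E 5 -> on_hand[A=15 B=53 C=42 D=44 E=47] avail[A=15 B=47 C=42 D=44 E=42] open={R4,R5}
Step 9: commit R4 -> on_hand[A=15 B=47 C=42 D=44 E=47] avail[A=15 B=47 C=42 D=44 E=42] open={R5}
Step 10: cancel R5 -> on_hand[A=15 B=47 C=42 D=44 E=47] avail[A=15 B=47 C=42 D=44 E=47] open={}
Step 11: reserve R6 C 9 -> on_hand[A=15 B=47 C=42 D=44 E=47] avail[A=15 B=47 C=33 D=44 E=47] open={R6}
Step 12: reserve R7 C 3 -> on_hand[A=15 B=47 C=42 D=44 E=47] avail[A=15 B=47 C=30 D=44 E=47] open={R6,R7}
Step 13: reserve R8 E 3 -> on_hand[A=15 B=47 C=42 D=44 E=47] avail[A=15 B=47 C=30 D=44 E=44] open={R6,R7,R8}
Step 14: reserve R9 D 4 -> on_hand[A=15 B=47 C=42 D=44 E=47] avail[A=15 B=47 C=30 D=40 E=44] open={R6,R7,R8,R9}
Step 15: cancel R6 -> on_hand[A=15 B=47 C=42 D=44 E=47] avail[A=15 B=47 C=39 D=40 E=44] open={R7,R8,R9}
Step 16: reserve R10 E 9 -> on_hand[A=15 B=47 C=42 D=44 E=47] avail[A=15 B=47 C=39 D=40 E=35] open={R10,R7,R8,R9}
Step 17: commit R9 -> on_hand[A=15 B=47 C=42 D=40 E=47] avail[A=15 B=47 C=39 D=40 E=35] open={R10,R7,R8}
Step 18: commit R8 -> on_hand[A=15 B=47 C=42 D=40 E=44] avail[A=15 B=47 C=39 D=40 E=35] open={R10,R7}
Step 19: commit R7 -> on_hand[A=15 B=47 C=39 D=40 E=44] avail[A=15 B=47 C=39 D=40 E=35] open={R10}
Step 20: cancel R10 -> on_hand[A=15 B=47 C=39 D=40 E=44] avail[A=15 B=47 C=39 D=40 E=44] open={}
Step 21: reserve R11 A 5 -> on_hand[A=15 B=47 C=39 D=40 E=44] avail[A=10 B=47 C=39 D=40 E=44] open={R11}
Step 22: commit R11 -> on_hand[A=10 B=47 C=39 D=40 E=44] avail[A=10 B=47 C=39 D=40 E=44] open={}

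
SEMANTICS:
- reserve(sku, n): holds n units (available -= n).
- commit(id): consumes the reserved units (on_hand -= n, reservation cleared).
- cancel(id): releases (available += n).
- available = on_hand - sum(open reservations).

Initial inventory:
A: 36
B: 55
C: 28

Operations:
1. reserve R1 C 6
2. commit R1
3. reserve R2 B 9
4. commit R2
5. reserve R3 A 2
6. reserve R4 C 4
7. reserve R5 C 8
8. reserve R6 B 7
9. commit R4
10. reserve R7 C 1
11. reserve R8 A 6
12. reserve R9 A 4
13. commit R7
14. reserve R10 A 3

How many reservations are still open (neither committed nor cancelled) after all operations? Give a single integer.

Step 1: reserve R1 C 6 -> on_hand[A=36 B=55 C=28] avail[A=36 B=55 C=22] open={R1}
Step 2: commit R1 -> on_hand[A=36 B=55 C=22] avail[A=36 B=55 C=22] open={}
Step 3: reserve R2 B 9 -> on_hand[A=36 B=55 C=22] avail[A=36 B=46 C=22] open={R2}
Step 4: commit R2 -> on_hand[A=36 B=46 C=22] avail[A=36 B=46 C=22] open={}
Step 5: reserve R3 A 2 -> on_hand[A=36 B=46 C=22] avail[A=34 B=46 C=22] open={R3}
Step 6: reserve R4 C 4 -> on_hand[A=36 B=46 C=22] avail[A=34 B=46 C=18] open={R3,R4}
Step 7: reserve R5 C 8 -> on_hand[A=36 B=46 C=22] avail[A=34 B=46 C=10] open={R3,R4,R5}
Step 8: reserve R6 B 7 -> on_hand[A=36 B=46 C=22] avail[A=34 B=39 C=10] open={R3,R4,R5,R6}
Step 9: commit R4 -> on_hand[A=36 B=46 C=18] avail[A=34 B=39 C=10] open={R3,R5,R6}
Step 10: reserve R7 C 1 -> on_hand[A=36 B=46 C=18] avail[A=34 B=39 C=9] open={R3,R5,R6,R7}
Step 11: reserve R8 A 6 -> on_hand[A=36 B=46 C=18] avail[A=28 B=39 C=9] open={R3,R5,R6,R7,R8}
Step 12: reserve R9 A 4 -> on_hand[A=36 B=46 C=18] avail[A=24 B=39 C=9] open={R3,R5,R6,R7,R8,R9}
Step 13: commit R7 -> on_hand[A=36 B=46 C=17] avail[A=24 B=39 C=9] open={R3,R5,R6,R8,R9}
Step 14: reserve R10 A 3 -> on_hand[A=36 B=46 C=17] avail[A=21 B=39 C=9] open={R10,R3,R5,R6,R8,R9}
Open reservations: ['R10', 'R3', 'R5', 'R6', 'R8', 'R9'] -> 6

Answer: 6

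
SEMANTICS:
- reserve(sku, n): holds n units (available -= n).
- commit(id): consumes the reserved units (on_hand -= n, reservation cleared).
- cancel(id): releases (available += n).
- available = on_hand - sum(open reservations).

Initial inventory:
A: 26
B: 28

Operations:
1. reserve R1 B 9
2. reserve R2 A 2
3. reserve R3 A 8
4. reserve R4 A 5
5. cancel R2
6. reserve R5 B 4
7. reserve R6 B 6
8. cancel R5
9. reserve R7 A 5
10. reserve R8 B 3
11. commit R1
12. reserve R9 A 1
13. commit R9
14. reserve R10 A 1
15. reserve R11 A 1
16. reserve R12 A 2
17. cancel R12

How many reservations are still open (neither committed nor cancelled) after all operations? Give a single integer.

Answer: 7

Derivation:
Step 1: reserve R1 B 9 -> on_hand[A=26 B=28] avail[A=26 B=19] open={R1}
Step 2: reserve R2 A 2 -> on_hand[A=26 B=28] avail[A=24 B=19] open={R1,R2}
Step 3: reserve R3 A 8 -> on_hand[A=26 B=28] avail[A=16 B=19] open={R1,R2,R3}
Step 4: reserve R4 A 5 -> on_hand[A=26 B=28] avail[A=11 B=19] open={R1,R2,R3,R4}
Step 5: cancel R2 -> on_hand[A=26 B=28] avail[A=13 B=19] open={R1,R3,R4}
Step 6: reserve R5 B 4 -> on_hand[A=26 B=28] avail[A=13 B=15] open={R1,R3,R4,R5}
Step 7: reserve R6 B 6 -> on_hand[A=26 B=28] avail[A=13 B=9] open={R1,R3,R4,R5,R6}
Step 8: cancel R5 -> on_hand[A=26 B=28] avail[A=13 B=13] open={R1,R3,R4,R6}
Step 9: reserve R7 A 5 -> on_hand[A=26 B=28] avail[A=8 B=13] open={R1,R3,R4,R6,R7}
Step 10: reserve R8 B 3 -> on_hand[A=26 B=28] avail[A=8 B=10] open={R1,R3,R4,R6,R7,R8}
Step 11: commit R1 -> on_hand[A=26 B=19] avail[A=8 B=10] open={R3,R4,R6,R7,R8}
Step 12: reserve R9 A 1 -> on_hand[A=26 B=19] avail[A=7 B=10] open={R3,R4,R6,R7,R8,R9}
Step 13: commit R9 -> on_hand[A=25 B=19] avail[A=7 B=10] open={R3,R4,R6,R7,R8}
Step 14: reserve R10 A 1 -> on_hand[A=25 B=19] avail[A=6 B=10] open={R10,R3,R4,R6,R7,R8}
Step 15: reserve R11 A 1 -> on_hand[A=25 B=19] avail[A=5 B=10] open={R10,R11,R3,R4,R6,R7,R8}
Step 16: reserve R12 A 2 -> on_hand[A=25 B=19] avail[A=3 B=10] open={R10,R11,R12,R3,R4,R6,R7,R8}
Step 17: cancel R12 -> on_hand[A=25 B=19] avail[A=5 B=10] open={R10,R11,R3,R4,R6,R7,R8}
Open reservations: ['R10', 'R11', 'R3', 'R4', 'R6', 'R7', 'R8'] -> 7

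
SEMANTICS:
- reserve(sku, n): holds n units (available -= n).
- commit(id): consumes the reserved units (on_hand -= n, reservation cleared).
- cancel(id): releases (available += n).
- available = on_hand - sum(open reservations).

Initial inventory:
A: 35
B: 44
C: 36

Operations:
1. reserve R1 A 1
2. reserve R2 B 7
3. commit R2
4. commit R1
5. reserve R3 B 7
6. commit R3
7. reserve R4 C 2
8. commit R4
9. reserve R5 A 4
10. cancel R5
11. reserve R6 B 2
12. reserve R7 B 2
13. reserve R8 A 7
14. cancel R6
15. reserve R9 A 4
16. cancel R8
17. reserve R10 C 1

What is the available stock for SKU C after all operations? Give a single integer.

Step 1: reserve R1 A 1 -> on_hand[A=35 B=44 C=36] avail[A=34 B=44 C=36] open={R1}
Step 2: reserve R2 B 7 -> on_hand[A=35 B=44 C=36] avail[A=34 B=37 C=36] open={R1,R2}
Step 3: commit R2 -> on_hand[A=35 B=37 C=36] avail[A=34 B=37 C=36] open={R1}
Step 4: commit R1 -> on_hand[A=34 B=37 C=36] avail[A=34 B=37 C=36] open={}
Step 5: reserve R3 B 7 -> on_hand[A=34 B=37 C=36] avail[A=34 B=30 C=36] open={R3}
Step 6: commit R3 -> on_hand[A=34 B=30 C=36] avail[A=34 B=30 C=36] open={}
Step 7: reserve R4 C 2 -> on_hand[A=34 B=30 C=36] avail[A=34 B=30 C=34] open={R4}
Step 8: commit R4 -> on_hand[A=34 B=30 C=34] avail[A=34 B=30 C=34] open={}
Step 9: reserve R5 A 4 -> on_hand[A=34 B=30 C=34] avail[A=30 B=30 C=34] open={R5}
Step 10: cancel R5 -> on_hand[A=34 B=30 C=34] avail[A=34 B=30 C=34] open={}
Step 11: reserve R6 B 2 -> on_hand[A=34 B=30 C=34] avail[A=34 B=28 C=34] open={R6}
Step 12: reserve R7 B 2 -> on_hand[A=34 B=30 C=34] avail[A=34 B=26 C=34] open={R6,R7}
Step 13: reserve R8 A 7 -> on_hand[A=34 B=30 C=34] avail[A=27 B=26 C=34] open={R6,R7,R8}
Step 14: cancel R6 -> on_hand[A=34 B=30 C=34] avail[A=27 B=28 C=34] open={R7,R8}
Step 15: reserve R9 A 4 -> on_hand[A=34 B=30 C=34] avail[A=23 B=28 C=34] open={R7,R8,R9}
Step 16: cancel R8 -> on_hand[A=34 B=30 C=34] avail[A=30 B=28 C=34] open={R7,R9}
Step 17: reserve R10 C 1 -> on_hand[A=34 B=30 C=34] avail[A=30 B=28 C=33] open={R10,R7,R9}
Final available[C] = 33

Answer: 33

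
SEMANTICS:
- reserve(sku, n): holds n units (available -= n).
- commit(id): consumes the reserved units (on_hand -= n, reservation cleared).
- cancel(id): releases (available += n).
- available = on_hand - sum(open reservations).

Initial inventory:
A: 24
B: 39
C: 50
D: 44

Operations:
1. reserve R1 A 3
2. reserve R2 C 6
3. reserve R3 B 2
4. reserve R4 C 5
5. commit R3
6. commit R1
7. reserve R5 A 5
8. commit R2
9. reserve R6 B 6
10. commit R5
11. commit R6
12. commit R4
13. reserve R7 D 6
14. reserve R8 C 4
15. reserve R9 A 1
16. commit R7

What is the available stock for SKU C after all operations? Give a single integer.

Step 1: reserve R1 A 3 -> on_hand[A=24 B=39 C=50 D=44] avail[A=21 B=39 C=50 D=44] open={R1}
Step 2: reserve R2 C 6 -> on_hand[A=24 B=39 C=50 D=44] avail[A=21 B=39 C=44 D=44] open={R1,R2}
Step 3: reserve R3 B 2 -> on_hand[A=24 B=39 C=50 D=44] avail[A=21 B=37 C=44 D=44] open={R1,R2,R3}
Step 4: reserve R4 C 5 -> on_hand[A=24 B=39 C=50 D=44] avail[A=21 B=37 C=39 D=44] open={R1,R2,R3,R4}
Step 5: commit R3 -> on_hand[A=24 B=37 C=50 D=44] avail[A=21 B=37 C=39 D=44] open={R1,R2,R4}
Step 6: commit R1 -> on_hand[A=21 B=37 C=50 D=44] avail[A=21 B=37 C=39 D=44] open={R2,R4}
Step 7: reserve R5 A 5 -> on_hand[A=21 B=37 C=50 D=44] avail[A=16 B=37 C=39 D=44] open={R2,R4,R5}
Step 8: commit R2 -> on_hand[A=21 B=37 C=44 D=44] avail[A=16 B=37 C=39 D=44] open={R4,R5}
Step 9: reserve R6 B 6 -> on_hand[A=21 B=37 C=44 D=44] avail[A=16 B=31 C=39 D=44] open={R4,R5,R6}
Step 10: commit R5 -> on_hand[A=16 B=37 C=44 D=44] avail[A=16 B=31 C=39 D=44] open={R4,R6}
Step 11: commit R6 -> on_hand[A=16 B=31 C=44 D=44] avail[A=16 B=31 C=39 D=44] open={R4}
Step 12: commit R4 -> on_hand[A=16 B=31 C=39 D=44] avail[A=16 B=31 C=39 D=44] open={}
Step 13: reserve R7 D 6 -> on_hand[A=16 B=31 C=39 D=44] avail[A=16 B=31 C=39 D=38] open={R7}
Step 14: reserve R8 C 4 -> on_hand[A=16 B=31 C=39 D=44] avail[A=16 B=31 C=35 D=38] open={R7,R8}
Step 15: reserve R9 A 1 -> on_hand[A=16 B=31 C=39 D=44] avail[A=15 B=31 C=35 D=38] open={R7,R8,R9}
Step 16: commit R7 -> on_hand[A=16 B=31 C=39 D=38] avail[A=15 B=31 C=35 D=38] open={R8,R9}
Final available[C] = 35

Answer: 35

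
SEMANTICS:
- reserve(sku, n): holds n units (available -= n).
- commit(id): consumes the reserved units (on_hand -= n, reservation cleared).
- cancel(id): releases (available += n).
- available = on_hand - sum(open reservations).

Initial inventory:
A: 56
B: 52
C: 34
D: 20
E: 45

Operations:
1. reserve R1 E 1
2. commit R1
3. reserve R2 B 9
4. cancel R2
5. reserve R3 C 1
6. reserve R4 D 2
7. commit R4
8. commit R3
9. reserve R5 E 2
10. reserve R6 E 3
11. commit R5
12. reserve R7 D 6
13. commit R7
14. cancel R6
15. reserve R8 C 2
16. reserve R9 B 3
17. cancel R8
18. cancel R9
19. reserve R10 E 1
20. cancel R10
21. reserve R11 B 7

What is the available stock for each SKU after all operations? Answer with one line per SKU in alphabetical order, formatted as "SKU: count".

Step 1: reserve R1 E 1 -> on_hand[A=56 B=52 C=34 D=20 E=45] avail[A=56 B=52 C=34 D=20 E=44] open={R1}
Step 2: commit R1 -> on_hand[A=56 B=52 C=34 D=20 E=44] avail[A=56 B=52 C=34 D=20 E=44] open={}
Step 3: reserve R2 B 9 -> on_hand[A=56 B=52 C=34 D=20 E=44] avail[A=56 B=43 C=34 D=20 E=44] open={R2}
Step 4: cancel R2 -> on_hand[A=56 B=52 C=34 D=20 E=44] avail[A=56 B=52 C=34 D=20 E=44] open={}
Step 5: reserve R3 C 1 -> on_hand[A=56 B=52 C=34 D=20 E=44] avail[A=56 B=52 C=33 D=20 E=44] open={R3}
Step 6: reserve R4 D 2 -> on_hand[A=56 B=52 C=34 D=20 E=44] avail[A=56 B=52 C=33 D=18 E=44] open={R3,R4}
Step 7: commit R4 -> on_hand[A=56 B=52 C=34 D=18 E=44] avail[A=56 B=52 C=33 D=18 E=44] open={R3}
Step 8: commit R3 -> on_hand[A=56 B=52 C=33 D=18 E=44] avail[A=56 B=52 C=33 D=18 E=44] open={}
Step 9: reserve R5 E 2 -> on_hand[A=56 B=52 C=33 D=18 E=44] avail[A=56 B=52 C=33 D=18 E=42] open={R5}
Step 10: reserve R6 E 3 -> on_hand[A=56 B=52 C=33 D=18 E=44] avail[A=56 B=52 C=33 D=18 E=39] open={R5,R6}
Step 11: commit R5 -> on_hand[A=56 B=52 C=33 D=18 E=42] avail[A=56 B=52 C=33 D=18 E=39] open={R6}
Step 12: reserve R7 D 6 -> on_hand[A=56 B=52 C=33 D=18 E=42] avail[A=56 B=52 C=33 D=12 E=39] open={R6,R7}
Step 13: commit R7 -> on_hand[A=56 B=52 C=33 D=12 E=42] avail[A=56 B=52 C=33 D=12 E=39] open={R6}
Step 14: cancel R6 -> on_hand[A=56 B=52 C=33 D=12 E=42] avail[A=56 B=52 C=33 D=12 E=42] open={}
Step 15: reserve R8 C 2 -> on_hand[A=56 B=52 C=33 D=12 E=42] avail[A=56 B=52 C=31 D=12 E=42] open={R8}
Step 16: reserve R9 B 3 -> on_hand[A=56 B=52 C=33 D=12 E=42] avail[A=56 B=49 C=31 D=12 E=42] open={R8,R9}
Step 17: cancel R8 -> on_hand[A=56 B=52 C=33 D=12 E=42] avail[A=56 B=49 C=33 D=12 E=42] open={R9}
Step 18: cancel R9 -> on_hand[A=56 B=52 C=33 D=12 E=42] avail[A=56 B=52 C=33 D=12 E=42] open={}
Step 19: reserve R10 E 1 -> on_hand[A=56 B=52 C=33 D=12 E=42] avail[A=56 B=52 C=33 D=12 E=41] open={R10}
Step 20: cancel R10 -> on_hand[A=56 B=52 C=33 D=12 E=42] avail[A=56 B=52 C=33 D=12 E=42] open={}
Step 21: reserve R11 B 7 -> on_hand[A=56 B=52 C=33 D=12 E=42] avail[A=56 B=45 C=33 D=12 E=42] open={R11}

Answer: A: 56
B: 45
C: 33
D: 12
E: 42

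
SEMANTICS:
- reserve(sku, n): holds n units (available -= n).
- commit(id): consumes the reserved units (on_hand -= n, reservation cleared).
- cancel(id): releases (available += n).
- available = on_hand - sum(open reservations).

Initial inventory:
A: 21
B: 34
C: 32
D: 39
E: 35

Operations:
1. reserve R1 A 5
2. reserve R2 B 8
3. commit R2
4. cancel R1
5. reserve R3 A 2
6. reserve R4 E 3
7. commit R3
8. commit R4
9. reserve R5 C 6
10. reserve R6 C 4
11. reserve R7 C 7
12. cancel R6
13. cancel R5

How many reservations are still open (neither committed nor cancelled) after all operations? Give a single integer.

Step 1: reserve R1 A 5 -> on_hand[A=21 B=34 C=32 D=39 E=35] avail[A=16 B=34 C=32 D=39 E=35] open={R1}
Step 2: reserve R2 B 8 -> on_hand[A=21 B=34 C=32 D=39 E=35] avail[A=16 B=26 C=32 D=39 E=35] open={R1,R2}
Step 3: commit R2 -> on_hand[A=21 B=26 C=32 D=39 E=35] avail[A=16 B=26 C=32 D=39 E=35] open={R1}
Step 4: cancel R1 -> on_hand[A=21 B=26 C=32 D=39 E=35] avail[A=21 B=26 C=32 D=39 E=35] open={}
Step 5: reserve R3 A 2 -> on_hand[A=21 B=26 C=32 D=39 E=35] avail[A=19 B=26 C=32 D=39 E=35] open={R3}
Step 6: reserve R4 E 3 -> on_hand[A=21 B=26 C=32 D=39 E=35] avail[A=19 B=26 C=32 D=39 E=32] open={R3,R4}
Step 7: commit R3 -> on_hand[A=19 B=26 C=32 D=39 E=35] avail[A=19 B=26 C=32 D=39 E=32] open={R4}
Step 8: commit R4 -> on_hand[A=19 B=26 C=32 D=39 E=32] avail[A=19 B=26 C=32 D=39 E=32] open={}
Step 9: reserve R5 C 6 -> on_hand[A=19 B=26 C=32 D=39 E=32] avail[A=19 B=26 C=26 D=39 E=32] open={R5}
Step 10: reserve R6 C 4 -> on_hand[A=19 B=26 C=32 D=39 E=32] avail[A=19 B=26 C=22 D=39 E=32] open={R5,R6}
Step 11: reserve R7 C 7 -> on_hand[A=19 B=26 C=32 D=39 E=32] avail[A=19 B=26 C=15 D=39 E=32] open={R5,R6,R7}
Step 12: cancel R6 -> on_hand[A=19 B=26 C=32 D=39 E=32] avail[A=19 B=26 C=19 D=39 E=32] open={R5,R7}
Step 13: cancel R5 -> on_hand[A=19 B=26 C=32 D=39 E=32] avail[A=19 B=26 C=25 D=39 E=32] open={R7}
Open reservations: ['R7'] -> 1

Answer: 1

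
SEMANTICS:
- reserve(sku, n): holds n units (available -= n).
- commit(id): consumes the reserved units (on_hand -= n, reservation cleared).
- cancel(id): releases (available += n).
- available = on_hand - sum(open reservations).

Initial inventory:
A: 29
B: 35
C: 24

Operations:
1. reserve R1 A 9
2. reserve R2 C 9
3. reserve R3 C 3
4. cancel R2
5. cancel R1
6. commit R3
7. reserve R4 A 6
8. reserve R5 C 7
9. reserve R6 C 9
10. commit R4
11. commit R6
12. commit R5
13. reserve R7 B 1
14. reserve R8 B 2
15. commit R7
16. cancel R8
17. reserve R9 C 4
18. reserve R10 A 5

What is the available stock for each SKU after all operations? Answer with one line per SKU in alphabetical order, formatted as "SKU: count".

Step 1: reserve R1 A 9 -> on_hand[A=29 B=35 C=24] avail[A=20 B=35 C=24] open={R1}
Step 2: reserve R2 C 9 -> on_hand[A=29 B=35 C=24] avail[A=20 B=35 C=15] open={R1,R2}
Step 3: reserve R3 C 3 -> on_hand[A=29 B=35 C=24] avail[A=20 B=35 C=12] open={R1,R2,R3}
Step 4: cancel R2 -> on_hand[A=29 B=35 C=24] avail[A=20 B=35 C=21] open={R1,R3}
Step 5: cancel R1 -> on_hand[A=29 B=35 C=24] avail[A=29 B=35 C=21] open={R3}
Step 6: commit R3 -> on_hand[A=29 B=35 C=21] avail[A=29 B=35 C=21] open={}
Step 7: reserve R4 A 6 -> on_hand[A=29 B=35 C=21] avail[A=23 B=35 C=21] open={R4}
Step 8: reserve R5 C 7 -> on_hand[A=29 B=35 C=21] avail[A=23 B=35 C=14] open={R4,R5}
Step 9: reserve R6 C 9 -> on_hand[A=29 B=35 C=21] avail[A=23 B=35 C=5] open={R4,R5,R6}
Step 10: commit R4 -> on_hand[A=23 B=35 C=21] avail[A=23 B=35 C=5] open={R5,R6}
Step 11: commit R6 -> on_hand[A=23 B=35 C=12] avail[A=23 B=35 C=5] open={R5}
Step 12: commit R5 -> on_hand[A=23 B=35 C=5] avail[A=23 B=35 C=5] open={}
Step 13: reserve R7 B 1 -> on_hand[A=23 B=35 C=5] avail[A=23 B=34 C=5] open={R7}
Step 14: reserve R8 B 2 -> on_hand[A=23 B=35 C=5] avail[A=23 B=32 C=5] open={R7,R8}
Step 15: commit R7 -> on_hand[A=23 B=34 C=5] avail[A=23 B=32 C=5] open={R8}
Step 16: cancel R8 -> on_hand[A=23 B=34 C=5] avail[A=23 B=34 C=5] open={}
Step 17: reserve R9 C 4 -> on_hand[A=23 B=34 C=5] avail[A=23 B=34 C=1] open={R9}
Step 18: reserve R10 A 5 -> on_hand[A=23 B=34 C=5] avail[A=18 B=34 C=1] open={R10,R9}

Answer: A: 18
B: 34
C: 1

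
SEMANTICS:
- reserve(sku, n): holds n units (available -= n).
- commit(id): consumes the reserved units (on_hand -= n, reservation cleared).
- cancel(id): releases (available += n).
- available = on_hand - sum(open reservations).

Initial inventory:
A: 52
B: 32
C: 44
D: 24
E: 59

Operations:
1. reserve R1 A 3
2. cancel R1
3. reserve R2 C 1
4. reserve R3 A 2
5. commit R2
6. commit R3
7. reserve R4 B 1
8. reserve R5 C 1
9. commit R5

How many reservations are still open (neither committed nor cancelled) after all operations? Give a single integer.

Answer: 1

Derivation:
Step 1: reserve R1 A 3 -> on_hand[A=52 B=32 C=44 D=24 E=59] avail[A=49 B=32 C=44 D=24 E=59] open={R1}
Step 2: cancel R1 -> on_hand[A=52 B=32 C=44 D=24 E=59] avail[A=52 B=32 C=44 D=24 E=59] open={}
Step 3: reserve R2 C 1 -> on_hand[A=52 B=32 C=44 D=24 E=59] avail[A=52 B=32 C=43 D=24 E=59] open={R2}
Step 4: reserve R3 A 2 -> on_hand[A=52 B=32 C=44 D=24 E=59] avail[A=50 B=32 C=43 D=24 E=59] open={R2,R3}
Step 5: commit R2 -> on_hand[A=52 B=32 C=43 D=24 E=59] avail[A=50 B=32 C=43 D=24 E=59] open={R3}
Step 6: commit R3 -> on_hand[A=50 B=32 C=43 D=24 E=59] avail[A=50 B=32 C=43 D=24 E=59] open={}
Step 7: reserve R4 B 1 -> on_hand[A=50 B=32 C=43 D=24 E=59] avail[A=50 B=31 C=43 D=24 E=59] open={R4}
Step 8: reserve R5 C 1 -> on_hand[A=50 B=32 C=43 D=24 E=59] avail[A=50 B=31 C=42 D=24 E=59] open={R4,R5}
Step 9: commit R5 -> on_hand[A=50 B=32 C=42 D=24 E=59] avail[A=50 B=31 C=42 D=24 E=59] open={R4}
Open reservations: ['R4'] -> 1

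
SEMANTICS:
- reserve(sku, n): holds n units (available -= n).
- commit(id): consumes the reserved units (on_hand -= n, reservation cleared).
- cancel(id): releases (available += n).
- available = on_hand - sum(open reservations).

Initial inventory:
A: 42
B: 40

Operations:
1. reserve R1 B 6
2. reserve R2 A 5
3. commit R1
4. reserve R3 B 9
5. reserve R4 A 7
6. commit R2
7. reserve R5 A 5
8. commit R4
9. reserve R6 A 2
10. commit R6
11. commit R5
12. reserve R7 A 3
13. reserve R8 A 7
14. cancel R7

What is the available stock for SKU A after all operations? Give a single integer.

Answer: 16

Derivation:
Step 1: reserve R1 B 6 -> on_hand[A=42 B=40] avail[A=42 B=34] open={R1}
Step 2: reserve R2 A 5 -> on_hand[A=42 B=40] avail[A=37 B=34] open={R1,R2}
Step 3: commit R1 -> on_hand[A=42 B=34] avail[A=37 B=34] open={R2}
Step 4: reserve R3 B 9 -> on_hand[A=42 B=34] avail[A=37 B=25] open={R2,R3}
Step 5: reserve R4 A 7 -> on_hand[A=42 B=34] avail[A=30 B=25] open={R2,R3,R4}
Step 6: commit R2 -> on_hand[A=37 B=34] avail[A=30 B=25] open={R3,R4}
Step 7: reserve R5 A 5 -> on_hand[A=37 B=34] avail[A=25 B=25] open={R3,R4,R5}
Step 8: commit R4 -> on_hand[A=30 B=34] avail[A=25 B=25] open={R3,R5}
Step 9: reserve R6 A 2 -> on_hand[A=30 B=34] avail[A=23 B=25] open={R3,R5,R6}
Step 10: commit R6 -> on_hand[A=28 B=34] avail[A=23 B=25] open={R3,R5}
Step 11: commit R5 -> on_hand[A=23 B=34] avail[A=23 B=25] open={R3}
Step 12: reserve R7 A 3 -> on_hand[A=23 B=34] avail[A=20 B=25] open={R3,R7}
Step 13: reserve R8 A 7 -> on_hand[A=23 B=34] avail[A=13 B=25] open={R3,R7,R8}
Step 14: cancel R7 -> on_hand[A=23 B=34] avail[A=16 B=25] open={R3,R8}
Final available[A] = 16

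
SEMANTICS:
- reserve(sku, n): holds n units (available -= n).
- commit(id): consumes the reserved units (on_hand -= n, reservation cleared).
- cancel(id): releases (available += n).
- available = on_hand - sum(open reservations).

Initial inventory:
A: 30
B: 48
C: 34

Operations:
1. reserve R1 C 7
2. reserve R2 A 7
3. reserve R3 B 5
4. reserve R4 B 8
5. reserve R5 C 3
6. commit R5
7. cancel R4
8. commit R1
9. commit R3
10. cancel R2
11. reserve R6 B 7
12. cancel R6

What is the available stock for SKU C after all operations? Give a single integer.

Answer: 24

Derivation:
Step 1: reserve R1 C 7 -> on_hand[A=30 B=48 C=34] avail[A=30 B=48 C=27] open={R1}
Step 2: reserve R2 A 7 -> on_hand[A=30 B=48 C=34] avail[A=23 B=48 C=27] open={R1,R2}
Step 3: reserve R3 B 5 -> on_hand[A=30 B=48 C=34] avail[A=23 B=43 C=27] open={R1,R2,R3}
Step 4: reserve R4 B 8 -> on_hand[A=30 B=48 C=34] avail[A=23 B=35 C=27] open={R1,R2,R3,R4}
Step 5: reserve R5 C 3 -> on_hand[A=30 B=48 C=34] avail[A=23 B=35 C=24] open={R1,R2,R3,R4,R5}
Step 6: commit R5 -> on_hand[A=30 B=48 C=31] avail[A=23 B=35 C=24] open={R1,R2,R3,R4}
Step 7: cancel R4 -> on_hand[A=30 B=48 C=31] avail[A=23 B=43 C=24] open={R1,R2,R3}
Step 8: commit R1 -> on_hand[A=30 B=48 C=24] avail[A=23 B=43 C=24] open={R2,R3}
Step 9: commit R3 -> on_hand[A=30 B=43 C=24] avail[A=23 B=43 C=24] open={R2}
Step 10: cancel R2 -> on_hand[A=30 B=43 C=24] avail[A=30 B=43 C=24] open={}
Step 11: reserve R6 B 7 -> on_hand[A=30 B=43 C=24] avail[A=30 B=36 C=24] open={R6}
Step 12: cancel R6 -> on_hand[A=30 B=43 C=24] avail[A=30 B=43 C=24] open={}
Final available[C] = 24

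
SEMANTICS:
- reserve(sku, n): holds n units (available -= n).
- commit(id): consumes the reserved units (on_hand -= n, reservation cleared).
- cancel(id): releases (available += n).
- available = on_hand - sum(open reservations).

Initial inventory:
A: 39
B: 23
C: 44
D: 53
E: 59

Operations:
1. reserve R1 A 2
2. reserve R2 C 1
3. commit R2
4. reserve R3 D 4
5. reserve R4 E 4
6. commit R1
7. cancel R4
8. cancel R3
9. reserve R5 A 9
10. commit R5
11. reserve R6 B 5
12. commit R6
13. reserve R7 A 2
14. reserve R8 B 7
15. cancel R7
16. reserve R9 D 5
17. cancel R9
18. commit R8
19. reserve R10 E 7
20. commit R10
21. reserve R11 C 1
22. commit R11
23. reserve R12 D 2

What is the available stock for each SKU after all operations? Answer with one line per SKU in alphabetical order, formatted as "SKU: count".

Answer: A: 28
B: 11
C: 42
D: 51
E: 52

Derivation:
Step 1: reserve R1 A 2 -> on_hand[A=39 B=23 C=44 D=53 E=59] avail[A=37 B=23 C=44 D=53 E=59] open={R1}
Step 2: reserve R2 C 1 -> on_hand[A=39 B=23 C=44 D=53 E=59] avail[A=37 B=23 C=43 D=53 E=59] open={R1,R2}
Step 3: commit R2 -> on_hand[A=39 B=23 C=43 D=53 E=59] avail[A=37 B=23 C=43 D=53 E=59] open={R1}
Step 4: reserve R3 D 4 -> on_hand[A=39 B=23 C=43 D=53 E=59] avail[A=37 B=23 C=43 D=49 E=59] open={R1,R3}
Step 5: reserve R4 E 4 -> on_hand[A=39 B=23 C=43 D=53 E=59] avail[A=37 B=23 C=43 D=49 E=55] open={R1,R3,R4}
Step 6: commit R1 -> on_hand[A=37 B=23 C=43 D=53 E=59] avail[A=37 B=23 C=43 D=49 E=55] open={R3,R4}
Step 7: cancel R4 -> on_hand[A=37 B=23 C=43 D=53 E=59] avail[A=37 B=23 C=43 D=49 E=59] open={R3}
Step 8: cancel R3 -> on_hand[A=37 B=23 C=43 D=53 E=59] avail[A=37 B=23 C=43 D=53 E=59] open={}
Step 9: reserve R5 A 9 -> on_hand[A=37 B=23 C=43 D=53 E=59] avail[A=28 B=23 C=43 D=53 E=59] open={R5}
Step 10: commit R5 -> on_hand[A=28 B=23 C=43 D=53 E=59] avail[A=28 B=23 C=43 D=53 E=59] open={}
Step 11: reserve R6 B 5 -> on_hand[A=28 B=23 C=43 D=53 E=59] avail[A=28 B=18 C=43 D=53 E=59] open={R6}
Step 12: commit R6 -> on_hand[A=28 B=18 C=43 D=53 E=59] avail[A=28 B=18 C=43 D=53 E=59] open={}
Step 13: reserve R7 A 2 -> on_hand[A=28 B=18 C=43 D=53 E=59] avail[A=26 B=18 C=43 D=53 E=59] open={R7}
Step 14: reserve R8 B 7 -> on_hand[A=28 B=18 C=43 D=53 E=59] avail[A=26 B=11 C=43 D=53 E=59] open={R7,R8}
Step 15: cancel R7 -> on_hand[A=28 B=18 C=43 D=53 E=59] avail[A=28 B=11 C=43 D=53 E=59] open={R8}
Step 16: reserve R9 D 5 -> on_hand[A=28 B=18 C=43 D=53 E=59] avail[A=28 B=11 C=43 D=48 E=59] open={R8,R9}
Step 17: cancel R9 -> on_hand[A=28 B=18 C=43 D=53 E=59] avail[A=28 B=11 C=43 D=53 E=59] open={R8}
Step 18: commit R8 -> on_hand[A=28 B=11 C=43 D=53 E=59] avail[A=28 B=11 C=43 D=53 E=59] open={}
Step 19: reserve R10 E 7 -> on_hand[A=28 B=11 C=43 D=53 E=59] avail[A=28 B=11 C=43 D=53 E=52] open={R10}
Step 20: commit R10 -> on_hand[A=28 B=11 C=43 D=53 E=52] avail[A=28 B=11 C=43 D=53 E=52] open={}
Step 21: reserve R11 C 1 -> on_hand[A=28 B=11 C=43 D=53 E=52] avail[A=28 B=11 C=42 D=53 E=52] open={R11}
Step 22: commit R11 -> on_hand[A=28 B=11 C=42 D=53 E=52] avail[A=28 B=11 C=42 D=53 E=52] open={}
Step 23: reserve R12 D 2 -> on_hand[A=28 B=11 C=42 D=53 E=52] avail[A=28 B=11 C=42 D=51 E=52] open={R12}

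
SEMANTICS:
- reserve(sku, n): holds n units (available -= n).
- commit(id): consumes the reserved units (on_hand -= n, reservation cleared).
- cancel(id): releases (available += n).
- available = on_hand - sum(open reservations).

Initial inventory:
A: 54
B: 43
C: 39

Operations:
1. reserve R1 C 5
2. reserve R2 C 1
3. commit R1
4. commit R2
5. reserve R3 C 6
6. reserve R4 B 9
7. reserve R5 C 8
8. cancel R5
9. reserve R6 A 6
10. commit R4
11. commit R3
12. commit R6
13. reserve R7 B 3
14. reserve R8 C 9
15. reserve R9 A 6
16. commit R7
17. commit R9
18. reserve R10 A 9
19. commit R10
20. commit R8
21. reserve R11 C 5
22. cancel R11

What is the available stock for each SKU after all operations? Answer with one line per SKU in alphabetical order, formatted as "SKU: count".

Answer: A: 33
B: 31
C: 18

Derivation:
Step 1: reserve R1 C 5 -> on_hand[A=54 B=43 C=39] avail[A=54 B=43 C=34] open={R1}
Step 2: reserve R2 C 1 -> on_hand[A=54 B=43 C=39] avail[A=54 B=43 C=33] open={R1,R2}
Step 3: commit R1 -> on_hand[A=54 B=43 C=34] avail[A=54 B=43 C=33] open={R2}
Step 4: commit R2 -> on_hand[A=54 B=43 C=33] avail[A=54 B=43 C=33] open={}
Step 5: reserve R3 C 6 -> on_hand[A=54 B=43 C=33] avail[A=54 B=43 C=27] open={R3}
Step 6: reserve R4 B 9 -> on_hand[A=54 B=43 C=33] avail[A=54 B=34 C=27] open={R3,R4}
Step 7: reserve R5 C 8 -> on_hand[A=54 B=43 C=33] avail[A=54 B=34 C=19] open={R3,R4,R5}
Step 8: cancel R5 -> on_hand[A=54 B=43 C=33] avail[A=54 B=34 C=27] open={R3,R4}
Step 9: reserve R6 A 6 -> on_hand[A=54 B=43 C=33] avail[A=48 B=34 C=27] open={R3,R4,R6}
Step 10: commit R4 -> on_hand[A=54 B=34 C=33] avail[A=48 B=34 C=27] open={R3,R6}
Step 11: commit R3 -> on_hand[A=54 B=34 C=27] avail[A=48 B=34 C=27] open={R6}
Step 12: commit R6 -> on_hand[A=48 B=34 C=27] avail[A=48 B=34 C=27] open={}
Step 13: reserve R7 B 3 -> on_hand[A=48 B=34 C=27] avail[A=48 B=31 C=27] open={R7}
Step 14: reserve R8 C 9 -> on_hand[A=48 B=34 C=27] avail[A=48 B=31 C=18] open={R7,R8}
Step 15: reserve R9 A 6 -> on_hand[A=48 B=34 C=27] avail[A=42 B=31 C=18] open={R7,R8,R9}
Step 16: commit R7 -> on_hand[A=48 B=31 C=27] avail[A=42 B=31 C=18] open={R8,R9}
Step 17: commit R9 -> on_hand[A=42 B=31 C=27] avail[A=42 B=31 C=18] open={R8}
Step 18: reserve R10 A 9 -> on_hand[A=42 B=31 C=27] avail[A=33 B=31 C=18] open={R10,R8}
Step 19: commit R10 -> on_hand[A=33 B=31 C=27] avail[A=33 B=31 C=18] open={R8}
Step 20: commit R8 -> on_hand[A=33 B=31 C=18] avail[A=33 B=31 C=18] open={}
Step 21: reserve R11 C 5 -> on_hand[A=33 B=31 C=18] avail[A=33 B=31 C=13] open={R11}
Step 22: cancel R11 -> on_hand[A=33 B=31 C=18] avail[A=33 B=31 C=18] open={}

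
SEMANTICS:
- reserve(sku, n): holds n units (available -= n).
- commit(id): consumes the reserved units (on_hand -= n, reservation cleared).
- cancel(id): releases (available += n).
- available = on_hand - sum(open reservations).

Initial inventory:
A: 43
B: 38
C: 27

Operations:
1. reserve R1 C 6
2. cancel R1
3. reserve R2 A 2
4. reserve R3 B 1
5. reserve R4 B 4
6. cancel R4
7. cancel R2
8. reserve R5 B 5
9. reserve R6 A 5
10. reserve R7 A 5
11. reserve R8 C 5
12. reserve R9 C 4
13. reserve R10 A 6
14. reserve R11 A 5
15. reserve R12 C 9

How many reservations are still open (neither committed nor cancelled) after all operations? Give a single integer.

Answer: 9

Derivation:
Step 1: reserve R1 C 6 -> on_hand[A=43 B=38 C=27] avail[A=43 B=38 C=21] open={R1}
Step 2: cancel R1 -> on_hand[A=43 B=38 C=27] avail[A=43 B=38 C=27] open={}
Step 3: reserve R2 A 2 -> on_hand[A=43 B=38 C=27] avail[A=41 B=38 C=27] open={R2}
Step 4: reserve R3 B 1 -> on_hand[A=43 B=38 C=27] avail[A=41 B=37 C=27] open={R2,R3}
Step 5: reserve R4 B 4 -> on_hand[A=43 B=38 C=27] avail[A=41 B=33 C=27] open={R2,R3,R4}
Step 6: cancel R4 -> on_hand[A=43 B=38 C=27] avail[A=41 B=37 C=27] open={R2,R3}
Step 7: cancel R2 -> on_hand[A=43 B=38 C=27] avail[A=43 B=37 C=27] open={R3}
Step 8: reserve R5 B 5 -> on_hand[A=43 B=38 C=27] avail[A=43 B=32 C=27] open={R3,R5}
Step 9: reserve R6 A 5 -> on_hand[A=43 B=38 C=27] avail[A=38 B=32 C=27] open={R3,R5,R6}
Step 10: reserve R7 A 5 -> on_hand[A=43 B=38 C=27] avail[A=33 B=32 C=27] open={R3,R5,R6,R7}
Step 11: reserve R8 C 5 -> on_hand[A=43 B=38 C=27] avail[A=33 B=32 C=22] open={R3,R5,R6,R7,R8}
Step 12: reserve R9 C 4 -> on_hand[A=43 B=38 C=27] avail[A=33 B=32 C=18] open={R3,R5,R6,R7,R8,R9}
Step 13: reserve R10 A 6 -> on_hand[A=43 B=38 C=27] avail[A=27 B=32 C=18] open={R10,R3,R5,R6,R7,R8,R9}
Step 14: reserve R11 A 5 -> on_hand[A=43 B=38 C=27] avail[A=22 B=32 C=18] open={R10,R11,R3,R5,R6,R7,R8,R9}
Step 15: reserve R12 C 9 -> on_hand[A=43 B=38 C=27] avail[A=22 B=32 C=9] open={R10,R11,R12,R3,R5,R6,R7,R8,R9}
Open reservations: ['R10', 'R11', 'R12', 'R3', 'R5', 'R6', 'R7', 'R8', 'R9'] -> 9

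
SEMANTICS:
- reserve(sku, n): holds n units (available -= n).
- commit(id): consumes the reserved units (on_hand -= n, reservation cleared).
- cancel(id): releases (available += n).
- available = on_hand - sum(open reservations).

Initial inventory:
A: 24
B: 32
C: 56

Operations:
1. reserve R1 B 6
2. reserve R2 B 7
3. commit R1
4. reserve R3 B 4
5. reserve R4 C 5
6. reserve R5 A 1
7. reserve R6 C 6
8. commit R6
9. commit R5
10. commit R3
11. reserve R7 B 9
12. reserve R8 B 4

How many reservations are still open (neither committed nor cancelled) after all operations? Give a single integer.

Step 1: reserve R1 B 6 -> on_hand[A=24 B=32 C=56] avail[A=24 B=26 C=56] open={R1}
Step 2: reserve R2 B 7 -> on_hand[A=24 B=32 C=56] avail[A=24 B=19 C=56] open={R1,R2}
Step 3: commit R1 -> on_hand[A=24 B=26 C=56] avail[A=24 B=19 C=56] open={R2}
Step 4: reserve R3 B 4 -> on_hand[A=24 B=26 C=56] avail[A=24 B=15 C=56] open={R2,R3}
Step 5: reserve R4 C 5 -> on_hand[A=24 B=26 C=56] avail[A=24 B=15 C=51] open={R2,R3,R4}
Step 6: reserve R5 A 1 -> on_hand[A=24 B=26 C=56] avail[A=23 B=15 C=51] open={R2,R3,R4,R5}
Step 7: reserve R6 C 6 -> on_hand[A=24 B=26 C=56] avail[A=23 B=15 C=45] open={R2,R3,R4,R5,R6}
Step 8: commit R6 -> on_hand[A=24 B=26 C=50] avail[A=23 B=15 C=45] open={R2,R3,R4,R5}
Step 9: commit R5 -> on_hand[A=23 B=26 C=50] avail[A=23 B=15 C=45] open={R2,R3,R4}
Step 10: commit R3 -> on_hand[A=23 B=22 C=50] avail[A=23 B=15 C=45] open={R2,R4}
Step 11: reserve R7 B 9 -> on_hand[A=23 B=22 C=50] avail[A=23 B=6 C=45] open={R2,R4,R7}
Step 12: reserve R8 B 4 -> on_hand[A=23 B=22 C=50] avail[A=23 B=2 C=45] open={R2,R4,R7,R8}
Open reservations: ['R2', 'R4', 'R7', 'R8'] -> 4

Answer: 4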